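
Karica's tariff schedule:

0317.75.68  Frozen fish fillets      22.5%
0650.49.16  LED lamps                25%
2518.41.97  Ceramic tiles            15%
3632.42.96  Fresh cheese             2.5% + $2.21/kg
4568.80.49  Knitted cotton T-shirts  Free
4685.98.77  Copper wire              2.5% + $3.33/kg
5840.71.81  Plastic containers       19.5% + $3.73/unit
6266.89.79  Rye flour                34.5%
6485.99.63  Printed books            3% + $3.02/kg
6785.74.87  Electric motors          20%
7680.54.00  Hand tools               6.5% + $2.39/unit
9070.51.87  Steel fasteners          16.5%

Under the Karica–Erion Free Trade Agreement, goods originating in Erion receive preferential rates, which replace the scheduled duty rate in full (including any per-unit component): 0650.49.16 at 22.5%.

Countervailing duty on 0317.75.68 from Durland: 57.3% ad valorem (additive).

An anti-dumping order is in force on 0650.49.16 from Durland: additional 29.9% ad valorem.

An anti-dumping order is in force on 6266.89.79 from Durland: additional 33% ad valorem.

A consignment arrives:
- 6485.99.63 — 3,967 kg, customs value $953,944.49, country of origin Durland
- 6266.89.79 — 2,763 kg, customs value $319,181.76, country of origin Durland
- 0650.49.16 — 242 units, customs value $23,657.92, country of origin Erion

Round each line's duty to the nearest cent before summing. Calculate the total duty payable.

$261,369.39

Line 1 (6485.99.63, Durland, 3,967 kg, $953,944.49):
Base rate for 6485.99.63 is 3% + $3.02/kg.
Duty = $953,944.49 × 3% + 3,967 × $3.02 = $40,598.67.
Line 2 (6266.89.79, Durland, 2,763 kg, $319,181.76):
Base rate for 6266.89.79 is 34.5%.
Additional duty on 6266.89.79 from Durland: +33%. Applied ad valorem rate: 34.5% + 33% = 67.5%.
Duty = $319,181.76 × 67.5% = $215,447.69.
Line 3 (0650.49.16, Erion, 242 units, $23,657.92):
Base rate for 0650.49.16 is 25%.
Origin Erion qualifies under the Karica–Erion agreement and 0650.49.16 is covered: preferential rate 22.5% applies instead.
The additional-duty order on 0650.49.16 targets Durland, not Erion; it does not apply.
Duty = $23,657.92 × 22.5% = $5,323.03.
Total = $40,598.67 + $215,447.69 + $5,323.03 = $261,369.39.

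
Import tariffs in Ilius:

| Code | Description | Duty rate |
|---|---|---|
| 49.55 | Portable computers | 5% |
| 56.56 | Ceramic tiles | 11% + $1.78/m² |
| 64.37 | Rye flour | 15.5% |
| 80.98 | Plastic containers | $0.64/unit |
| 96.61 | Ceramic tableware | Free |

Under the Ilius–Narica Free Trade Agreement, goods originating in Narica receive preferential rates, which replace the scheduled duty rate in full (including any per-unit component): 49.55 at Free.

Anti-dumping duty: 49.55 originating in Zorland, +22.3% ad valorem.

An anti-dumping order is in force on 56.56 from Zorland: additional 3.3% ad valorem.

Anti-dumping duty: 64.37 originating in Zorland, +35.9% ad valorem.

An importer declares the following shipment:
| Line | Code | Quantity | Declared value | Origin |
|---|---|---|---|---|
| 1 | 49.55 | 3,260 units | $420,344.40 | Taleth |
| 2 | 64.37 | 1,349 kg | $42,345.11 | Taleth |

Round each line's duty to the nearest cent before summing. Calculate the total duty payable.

Line 1 (49.55, Taleth, 3,260 units, $420,344.40):
Base rate for 49.55 is 5%.
49.55 has an FTA preferential rate, but origin Taleth is not Narica; base rate stands.
The additional-duty order on 49.55 targets Zorland, not Taleth; it does not apply.
Duty = $420,344.40 × 5% = $21,017.22.
Line 2 (64.37, Taleth, 1,349 kg, $42,345.11):
Base rate for 64.37 is 15.5%.
The additional-duty order on 64.37 targets Zorland, not Taleth; it does not apply.
Duty = $42,345.11 × 15.5% = $6,563.49.
Total = $21,017.22 + $6,563.49 = $27,580.71.

$27,580.71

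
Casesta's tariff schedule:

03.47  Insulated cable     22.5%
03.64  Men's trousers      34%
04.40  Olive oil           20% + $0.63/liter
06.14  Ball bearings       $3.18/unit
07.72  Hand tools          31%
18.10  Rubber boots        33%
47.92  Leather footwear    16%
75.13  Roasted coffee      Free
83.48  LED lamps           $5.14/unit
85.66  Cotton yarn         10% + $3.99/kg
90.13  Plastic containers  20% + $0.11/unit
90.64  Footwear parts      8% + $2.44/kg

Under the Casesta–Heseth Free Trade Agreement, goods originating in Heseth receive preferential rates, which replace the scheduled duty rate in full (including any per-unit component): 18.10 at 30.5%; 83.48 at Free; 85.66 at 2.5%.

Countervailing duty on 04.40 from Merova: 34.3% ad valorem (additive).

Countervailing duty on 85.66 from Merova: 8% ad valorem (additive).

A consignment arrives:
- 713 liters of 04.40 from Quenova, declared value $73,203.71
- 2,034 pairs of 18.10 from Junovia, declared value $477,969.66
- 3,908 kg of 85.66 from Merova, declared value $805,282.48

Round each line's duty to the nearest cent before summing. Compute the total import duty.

Line 1 (04.40, Quenova, 713 liters, $73,203.71):
Base rate for 04.40 is 20% + $0.63/liter.
The additional-duty order on 04.40 targets Merova, not Quenova; it does not apply.
Duty = $73,203.71 × 20% + 713 × $0.63 = $15,089.93.
Line 2 (18.10, Junovia, 2,034 pairs, $477,969.66):
Base rate for 18.10 is 33%.
18.10 has an FTA preferential rate, but origin Junovia is not Heseth; base rate stands.
Duty = $477,969.66 × 33% = $157,729.99.
Line 3 (85.66, Merova, 3,908 kg, $805,282.48):
Base rate for 85.66 is 10% + $3.99/kg.
85.66 has an FTA preferential rate, but origin Merova is not Heseth; base rate stands.
Additional duty on 85.66 from Merova: +8%. Applied ad valorem rate: 10% + 8% = 18%.
Duty = $805,282.48 × 18% + 3,908 × $3.99 = $160,543.77.
Total = $15,089.93 + $157,729.99 + $160,543.77 = $333,363.69.

$333,363.69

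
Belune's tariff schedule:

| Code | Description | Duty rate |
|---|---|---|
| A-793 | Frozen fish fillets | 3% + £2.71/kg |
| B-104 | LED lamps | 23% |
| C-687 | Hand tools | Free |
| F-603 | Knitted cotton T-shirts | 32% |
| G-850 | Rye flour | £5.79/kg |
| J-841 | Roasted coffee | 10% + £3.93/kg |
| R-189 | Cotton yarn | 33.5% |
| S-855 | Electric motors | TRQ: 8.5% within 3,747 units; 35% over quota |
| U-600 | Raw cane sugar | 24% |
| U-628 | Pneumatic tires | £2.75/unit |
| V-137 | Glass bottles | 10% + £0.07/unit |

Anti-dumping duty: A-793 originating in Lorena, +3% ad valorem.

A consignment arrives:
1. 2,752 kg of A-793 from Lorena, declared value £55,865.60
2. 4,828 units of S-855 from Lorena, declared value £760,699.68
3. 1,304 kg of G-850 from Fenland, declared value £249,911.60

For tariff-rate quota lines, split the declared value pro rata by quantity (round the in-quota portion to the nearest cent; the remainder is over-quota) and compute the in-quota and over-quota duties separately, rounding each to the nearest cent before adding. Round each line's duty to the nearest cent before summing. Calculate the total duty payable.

£128,154.92

Line 1 (A-793, Lorena, 2,752 kg, £55,865.60):
Base rate for A-793 is 3% + £2.71/kg.
Additional duty on A-793 from Lorena: +3%. Applied ad valorem rate: 3% + 3% = 6%.
Duty = £55,865.60 × 6% + 2,752 × £2.71 = £10,809.86.
Line 2 (S-855, Lorena, 4,828 units, £760,699.68):
Code S-855 is under a tariff-rate quota (threshold 3,747 units). In-quota: 3,747 units at 8.5%; over-quota: 1,081 units at 35%.
Pro-rata value split: in-quota = £760,699.68 × 3,747/4,828 = £590,377.32; over-quota = £760,699.68 − £590,377.32 = £170,322.36.
In-quota duty = £590,377.32 × 8.5% = £50,182.07. Over-quota duty = £170,322.36 × 35% = £59,612.83.
Line duty = £50,182.07 + £59,612.83 = £109,794.90.
Line 3 (G-850, Fenland, 1,304 kg, £249,911.60):
Base rate for G-850 is £5.79/kg.
Duty = 1,304 × £5.79 = £7,550.16.
Total = £10,809.86 + £109,794.90 + £7,550.16 = £128,154.92.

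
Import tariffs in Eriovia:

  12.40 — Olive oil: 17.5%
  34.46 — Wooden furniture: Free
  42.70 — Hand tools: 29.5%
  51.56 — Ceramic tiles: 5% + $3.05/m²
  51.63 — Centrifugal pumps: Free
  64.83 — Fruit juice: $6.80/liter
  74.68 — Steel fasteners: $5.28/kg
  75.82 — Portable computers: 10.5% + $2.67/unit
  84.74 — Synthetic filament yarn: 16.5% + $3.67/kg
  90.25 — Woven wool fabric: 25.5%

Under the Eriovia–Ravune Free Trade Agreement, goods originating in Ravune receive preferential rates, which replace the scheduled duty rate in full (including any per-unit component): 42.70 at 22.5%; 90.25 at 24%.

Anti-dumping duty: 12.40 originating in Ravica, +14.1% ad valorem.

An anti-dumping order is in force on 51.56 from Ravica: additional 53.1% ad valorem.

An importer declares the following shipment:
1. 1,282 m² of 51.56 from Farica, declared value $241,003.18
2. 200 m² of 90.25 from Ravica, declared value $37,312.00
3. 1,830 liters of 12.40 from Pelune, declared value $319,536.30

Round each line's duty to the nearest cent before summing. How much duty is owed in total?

Line 1 (51.56, Farica, 1,282 m², $241,003.18):
Base rate for 51.56 is 5% + $3.05/m².
The additional-duty order on 51.56 targets Ravica, not Farica; it does not apply.
Duty = $241,003.18 × 5% + 1,282 × $3.05 = $15,960.26.
Line 2 (90.25, Ravica, 200 m², $37,312.00):
Base rate for 90.25 is 25.5%.
90.25 has an FTA preferential rate, but origin Ravica is not Ravune; base rate stands.
Duty = $37,312.00 × 25.5% = $9,514.56.
Line 3 (12.40, Pelune, 1,830 liters, $319,536.30):
Base rate for 12.40 is 17.5%.
The additional-duty order on 12.40 targets Ravica, not Pelune; it does not apply.
Duty = $319,536.30 × 17.5% = $55,918.85.
Total = $15,960.26 + $9,514.56 + $55,918.85 = $81,393.67.

$81,393.67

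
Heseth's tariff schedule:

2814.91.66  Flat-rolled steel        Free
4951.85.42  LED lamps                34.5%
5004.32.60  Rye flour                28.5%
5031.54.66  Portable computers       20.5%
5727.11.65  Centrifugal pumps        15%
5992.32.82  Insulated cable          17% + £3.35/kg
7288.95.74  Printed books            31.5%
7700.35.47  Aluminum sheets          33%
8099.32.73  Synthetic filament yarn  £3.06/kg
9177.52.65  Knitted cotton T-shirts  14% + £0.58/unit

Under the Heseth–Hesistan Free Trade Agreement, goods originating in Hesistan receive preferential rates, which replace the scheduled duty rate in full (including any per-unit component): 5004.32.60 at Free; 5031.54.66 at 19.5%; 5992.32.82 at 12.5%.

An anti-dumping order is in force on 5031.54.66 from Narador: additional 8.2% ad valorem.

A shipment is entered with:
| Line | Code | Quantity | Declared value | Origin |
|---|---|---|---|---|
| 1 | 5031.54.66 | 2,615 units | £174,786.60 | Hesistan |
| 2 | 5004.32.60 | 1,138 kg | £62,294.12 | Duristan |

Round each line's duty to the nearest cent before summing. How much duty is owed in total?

£51,837.21

Line 1 (5031.54.66, Hesistan, 2,615 units, £174,786.60):
Base rate for 5031.54.66 is 20.5%.
Origin Hesistan qualifies under the Heseth–Hesistan agreement and 5031.54.66 is covered: preferential rate 19.5% applies instead.
The additional-duty order on 5031.54.66 targets Narador, not Hesistan; it does not apply.
Duty = £174,786.60 × 19.5% = £34,083.39.
Line 2 (5004.32.60, Duristan, 1,138 kg, £62,294.12):
Base rate for 5004.32.60 is 28.5%.
5004.32.60 has an FTA preferential rate, but origin Duristan is not Hesistan; base rate stands.
Duty = £62,294.12 × 28.5% = £17,753.82.
Total = £34,083.39 + £17,753.82 = £51,837.21.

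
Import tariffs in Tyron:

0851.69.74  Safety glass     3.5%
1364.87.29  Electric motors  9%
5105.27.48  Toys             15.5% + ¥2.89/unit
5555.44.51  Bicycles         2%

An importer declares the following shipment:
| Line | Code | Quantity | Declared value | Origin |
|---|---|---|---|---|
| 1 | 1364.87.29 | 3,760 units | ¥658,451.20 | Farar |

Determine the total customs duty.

Line 1 (1364.87.29, Farar, 3,760 units, ¥658,451.20):
Base rate for 1364.87.29 is 9%.
Duty = ¥658,451.20 × 9% = ¥59,260.61.

¥59,260.61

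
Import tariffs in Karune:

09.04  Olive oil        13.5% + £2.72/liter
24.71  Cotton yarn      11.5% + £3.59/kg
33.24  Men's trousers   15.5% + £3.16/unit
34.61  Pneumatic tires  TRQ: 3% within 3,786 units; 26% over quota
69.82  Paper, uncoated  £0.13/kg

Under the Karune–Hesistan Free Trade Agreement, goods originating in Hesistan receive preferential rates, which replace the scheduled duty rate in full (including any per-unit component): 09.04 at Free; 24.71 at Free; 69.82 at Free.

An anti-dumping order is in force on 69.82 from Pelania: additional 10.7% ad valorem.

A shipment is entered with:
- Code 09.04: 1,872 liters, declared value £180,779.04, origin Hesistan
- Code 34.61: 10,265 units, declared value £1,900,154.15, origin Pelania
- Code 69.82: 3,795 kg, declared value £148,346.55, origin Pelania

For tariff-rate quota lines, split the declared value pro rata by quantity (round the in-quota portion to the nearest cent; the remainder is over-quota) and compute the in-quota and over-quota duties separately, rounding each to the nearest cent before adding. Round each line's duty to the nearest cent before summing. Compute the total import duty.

Line 1 (09.04, Hesistan, 1,872 liters, £180,779.04):
Base rate for 09.04 is 13.5% + £2.72/liter.
Origin Hesistan qualifies under the Karune–Hesistan agreement and 09.04 is covered: preferential rate Free applies instead.
Duty = £180,779.04 × 0% = £0.00.
Line 2 (34.61, Pelania, 10,265 units, £1,900,154.15):
Code 34.61 is under a tariff-rate quota (threshold 3,786 units). In-quota: 3,786 units at 3%; over-quota: 6,479 units at 26%.
Pro-rata value split: in-quota = £1,900,154.15 × 3,786/10,265 = £700,826.46; over-quota = £1,900,154.15 − £700,826.46 = £1,199,327.69.
In-quota duty = £700,826.46 × 3% = £21,024.79. Over-quota duty = £1,199,327.69 × 26% = £311,825.20.
Line duty = £21,024.79 + £311,825.20 = £332,849.99.
Line 3 (69.82, Pelania, 3,795 kg, £148,346.55):
Base rate for 69.82 is £0.13/kg.
69.82 has an FTA preferential rate, but origin Pelania is not Hesistan; base rate stands.
Additional duty on 69.82 from Pelania: +10.7% ad valorem. Applied ad valorem rate = 10.7%.
Duty = £148,346.55 × 10.7% + 3,795 × £0.13 = £16,366.43.
Total = £0.00 + £332,849.99 + £16,366.43 = £349,216.42.

£349,216.42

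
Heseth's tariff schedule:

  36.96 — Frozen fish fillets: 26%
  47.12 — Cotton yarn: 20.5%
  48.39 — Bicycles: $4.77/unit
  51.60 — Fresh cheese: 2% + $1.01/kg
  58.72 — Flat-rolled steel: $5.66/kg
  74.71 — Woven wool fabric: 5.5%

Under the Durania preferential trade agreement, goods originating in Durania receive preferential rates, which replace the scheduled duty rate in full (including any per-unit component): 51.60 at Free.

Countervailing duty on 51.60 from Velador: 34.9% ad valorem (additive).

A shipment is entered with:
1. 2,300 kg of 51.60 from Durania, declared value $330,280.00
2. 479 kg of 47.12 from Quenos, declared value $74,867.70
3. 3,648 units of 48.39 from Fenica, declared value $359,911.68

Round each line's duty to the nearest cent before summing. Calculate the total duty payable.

Line 1 (51.60, Durania, 2,300 kg, $330,280.00):
Base rate for 51.60 is 2% + $1.01/kg.
Origin Durania qualifies under the Heseth–Durania agreement and 51.60 is covered: preferential rate Free applies instead.
The additional-duty order on 51.60 targets Velador, not Durania; it does not apply.
Duty = $330,280.00 × 0% = $0.00.
Line 2 (47.12, Quenos, 479 kg, $74,867.70):
Base rate for 47.12 is 20.5%.
Duty = $74,867.70 × 20.5% = $15,347.88.
Line 3 (48.39, Fenica, 3,648 units, $359,911.68):
Base rate for 48.39 is $4.77/unit.
Duty = 3,648 × $4.77 = $17,400.96.
Total = $0.00 + $15,347.88 + $17,400.96 = $32,748.84.

$32,748.84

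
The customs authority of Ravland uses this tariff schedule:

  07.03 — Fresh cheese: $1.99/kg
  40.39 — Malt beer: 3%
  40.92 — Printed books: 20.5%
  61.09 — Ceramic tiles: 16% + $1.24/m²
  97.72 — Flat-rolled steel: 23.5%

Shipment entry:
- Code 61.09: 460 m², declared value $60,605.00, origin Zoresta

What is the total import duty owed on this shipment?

Line 1 (61.09, Zoresta, 460 m², $60,605.00):
Base rate for 61.09 is 16% + $1.24/m².
Duty = $60,605.00 × 16% + 460 × $1.24 = $10,267.20.

$10,267.20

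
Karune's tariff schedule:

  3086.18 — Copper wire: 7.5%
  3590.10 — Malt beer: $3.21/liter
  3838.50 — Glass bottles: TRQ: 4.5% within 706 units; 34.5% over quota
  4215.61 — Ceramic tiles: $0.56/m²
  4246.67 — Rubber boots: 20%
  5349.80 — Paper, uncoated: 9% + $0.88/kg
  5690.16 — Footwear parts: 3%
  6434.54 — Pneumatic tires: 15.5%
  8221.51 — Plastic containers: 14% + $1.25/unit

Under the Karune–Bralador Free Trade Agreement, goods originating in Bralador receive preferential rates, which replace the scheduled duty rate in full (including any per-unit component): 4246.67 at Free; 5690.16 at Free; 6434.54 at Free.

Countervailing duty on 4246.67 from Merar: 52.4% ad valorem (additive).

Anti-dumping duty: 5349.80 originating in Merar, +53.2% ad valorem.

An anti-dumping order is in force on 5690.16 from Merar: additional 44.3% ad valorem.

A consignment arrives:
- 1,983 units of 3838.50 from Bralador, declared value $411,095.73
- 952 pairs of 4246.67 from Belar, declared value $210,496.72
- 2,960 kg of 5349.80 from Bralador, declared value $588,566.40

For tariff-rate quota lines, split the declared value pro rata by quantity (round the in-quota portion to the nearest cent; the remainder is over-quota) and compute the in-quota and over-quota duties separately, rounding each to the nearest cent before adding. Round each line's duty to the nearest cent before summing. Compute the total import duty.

Line 1 (3838.50, Bralador, 1,983 units, $411,095.73):
Code 3838.50 is under a tariff-rate quota (threshold 706 units). In-quota: 706 units at 4.5%; over-quota: 1,277 units at 34.5%.
Pro-rata value split: in-quota = $411,095.73 × 706/1,983 = $146,360.86; over-quota = $411,095.73 − $146,360.86 = $264,734.87.
In-quota duty = $146,360.86 × 4.5% = $6,586.24. Over-quota duty = $264,734.87 × 34.5% = $91,333.53.
Line duty = $6,586.24 + $91,333.53 = $97,919.77.
Line 2 (4246.67, Belar, 952 pairs, $210,496.72):
Base rate for 4246.67 is 20%.
4246.67 has an FTA preferential rate, but origin Belar is not Bralador; base rate stands.
The additional-duty order on 4246.67 targets Merar, not Belar; it does not apply.
Duty = $210,496.72 × 20% = $42,099.34.
Line 3 (5349.80, Bralador, 2,960 kg, $588,566.40):
Base rate for 5349.80 is 9% + $0.88/kg.
Origin Bralador is the FTA partner but 5349.80 is not on the preference list; base rate stands.
The additional-duty order on 5349.80 targets Merar, not Bralador; it does not apply.
Duty = $588,566.40 × 9% + 2,960 × $0.88 = $55,575.78.
Total = $97,919.77 + $42,099.34 + $55,575.78 = $195,594.89.

$195,594.89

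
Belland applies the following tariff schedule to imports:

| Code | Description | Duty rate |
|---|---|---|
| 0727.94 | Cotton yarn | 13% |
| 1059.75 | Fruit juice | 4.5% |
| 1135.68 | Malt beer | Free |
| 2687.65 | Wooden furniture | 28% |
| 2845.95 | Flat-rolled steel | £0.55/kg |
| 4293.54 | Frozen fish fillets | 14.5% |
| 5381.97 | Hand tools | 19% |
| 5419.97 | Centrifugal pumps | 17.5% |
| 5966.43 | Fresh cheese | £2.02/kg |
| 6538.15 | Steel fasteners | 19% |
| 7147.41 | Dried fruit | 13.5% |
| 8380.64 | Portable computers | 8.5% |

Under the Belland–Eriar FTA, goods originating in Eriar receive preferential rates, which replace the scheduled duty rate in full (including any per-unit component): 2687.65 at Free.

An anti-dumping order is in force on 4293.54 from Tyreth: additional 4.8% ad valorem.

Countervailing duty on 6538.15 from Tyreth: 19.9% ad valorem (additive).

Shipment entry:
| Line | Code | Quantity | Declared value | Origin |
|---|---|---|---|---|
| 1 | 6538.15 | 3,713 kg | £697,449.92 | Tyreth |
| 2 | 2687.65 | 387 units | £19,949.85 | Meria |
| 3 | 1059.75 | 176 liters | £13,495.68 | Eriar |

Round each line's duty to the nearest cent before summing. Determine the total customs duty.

Line 1 (6538.15, Tyreth, 3,713 kg, £697,449.92):
Base rate for 6538.15 is 19%.
Additional duty on 6538.15 from Tyreth: +19.9%. Applied ad valorem rate: 19% + 19.9% = 38.9%.
Duty = £697,449.92 × 38.9% = £271,308.02.
Line 2 (2687.65, Meria, 387 units, £19,949.85):
Base rate for 2687.65 is 28%.
2687.65 has an FTA preferential rate, but origin Meria is not Eriar; base rate stands.
Duty = £19,949.85 × 28% = £5,585.96.
Line 3 (1059.75, Eriar, 176 liters, £13,495.68):
Base rate for 1059.75 is 4.5%.
Origin Eriar is the FTA partner but 1059.75 is not on the preference list; base rate stands.
Duty = £13,495.68 × 4.5% = £607.31.
Total = £271,308.02 + £5,585.96 + £607.31 = £277,501.29.

£277,501.29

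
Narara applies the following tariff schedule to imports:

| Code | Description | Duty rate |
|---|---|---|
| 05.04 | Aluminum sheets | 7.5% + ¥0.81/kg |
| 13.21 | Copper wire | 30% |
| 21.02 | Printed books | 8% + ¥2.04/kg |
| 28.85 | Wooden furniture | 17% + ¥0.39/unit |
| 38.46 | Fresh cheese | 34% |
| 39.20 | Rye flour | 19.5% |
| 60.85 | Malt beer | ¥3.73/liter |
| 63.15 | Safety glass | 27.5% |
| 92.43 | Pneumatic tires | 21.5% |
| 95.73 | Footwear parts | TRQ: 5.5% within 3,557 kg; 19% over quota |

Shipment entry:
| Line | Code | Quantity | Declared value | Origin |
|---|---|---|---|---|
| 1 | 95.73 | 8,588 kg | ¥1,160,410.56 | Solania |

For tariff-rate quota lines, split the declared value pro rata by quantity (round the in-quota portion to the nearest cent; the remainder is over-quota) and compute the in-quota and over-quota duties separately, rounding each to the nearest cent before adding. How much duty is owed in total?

¥155,594.06

Line 1 (95.73, Solania, 8,588 kg, ¥1,160,410.56):
Code 95.73 is under a tariff-rate quota (threshold 3,557 kg). In-quota: 3,557 kg at 5.5%; over-quota: 5,031 kg at 19%.
Pro-rata value split: in-quota = ¥1,160,410.56 × 3,557/8,588 = ¥480,621.84; over-quota = ¥1,160,410.56 − ¥480,621.84 = ¥679,788.72.
In-quota duty = ¥480,621.84 × 5.5% = ¥26,434.20. Over-quota duty = ¥679,788.72 × 19% = ¥129,159.86.
Line duty = ¥26,434.20 + ¥129,159.86 = ¥155,594.06.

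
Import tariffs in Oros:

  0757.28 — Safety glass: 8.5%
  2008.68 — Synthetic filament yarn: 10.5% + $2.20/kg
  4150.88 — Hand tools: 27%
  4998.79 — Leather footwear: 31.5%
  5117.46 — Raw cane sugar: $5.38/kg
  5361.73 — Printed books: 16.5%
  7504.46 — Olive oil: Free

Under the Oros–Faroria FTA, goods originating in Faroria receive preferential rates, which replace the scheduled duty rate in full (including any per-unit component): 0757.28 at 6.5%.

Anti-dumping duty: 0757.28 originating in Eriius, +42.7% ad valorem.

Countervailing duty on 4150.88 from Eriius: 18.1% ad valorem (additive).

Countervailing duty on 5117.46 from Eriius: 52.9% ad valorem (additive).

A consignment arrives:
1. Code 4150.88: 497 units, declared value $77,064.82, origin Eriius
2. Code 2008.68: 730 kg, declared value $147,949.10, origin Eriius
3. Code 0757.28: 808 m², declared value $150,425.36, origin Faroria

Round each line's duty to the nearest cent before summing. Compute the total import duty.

$61,674.54

Line 1 (4150.88, Eriius, 497 units, $77,064.82):
Base rate for 4150.88 is 27%.
Additional duty on 4150.88 from Eriius: +18.1%. Applied ad valorem rate: 27% + 18.1% = 45.1%.
Duty = $77,064.82 × 45.1% = $34,756.23.
Line 2 (2008.68, Eriius, 730 kg, $147,949.10):
Base rate for 2008.68 is 10.5% + $2.20/kg.
Duty = $147,949.10 × 10.5% + 730 × $2.20 = $17,140.66.
Line 3 (0757.28, Faroria, 808 m², $150,425.36):
Base rate for 0757.28 is 8.5%.
Origin Faroria qualifies under the Oros–Faroria agreement and 0757.28 is covered: preferential rate 6.5% applies instead.
The additional-duty order on 0757.28 targets Eriius, not Faroria; it does not apply.
Duty = $150,425.36 × 6.5% = $9,777.65.
Total = $34,756.23 + $17,140.66 + $9,777.65 = $61,674.54.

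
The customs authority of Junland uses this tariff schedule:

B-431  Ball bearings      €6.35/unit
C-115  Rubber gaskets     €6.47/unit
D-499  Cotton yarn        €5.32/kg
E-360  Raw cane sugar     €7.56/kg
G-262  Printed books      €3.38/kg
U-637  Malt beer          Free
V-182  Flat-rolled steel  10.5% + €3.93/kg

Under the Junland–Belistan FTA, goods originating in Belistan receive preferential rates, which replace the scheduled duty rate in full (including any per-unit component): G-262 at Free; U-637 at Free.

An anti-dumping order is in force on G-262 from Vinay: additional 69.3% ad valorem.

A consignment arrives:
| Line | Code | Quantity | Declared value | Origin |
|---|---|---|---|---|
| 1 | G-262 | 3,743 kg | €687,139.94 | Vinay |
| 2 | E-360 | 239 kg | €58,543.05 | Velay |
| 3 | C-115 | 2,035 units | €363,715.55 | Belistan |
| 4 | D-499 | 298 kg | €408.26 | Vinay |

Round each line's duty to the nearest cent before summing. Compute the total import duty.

€505,397.97

Line 1 (G-262, Vinay, 3,743 kg, €687,139.94):
Base rate for G-262 is €3.38/kg.
G-262 has an FTA preferential rate, but origin Vinay is not Belistan; base rate stands.
Additional duty on G-262 from Vinay: +69.3% ad valorem. Applied ad valorem rate = 69.3%.
Duty = €687,139.94 × 69.3% + 3,743 × €3.38 = €488,839.32.
Line 2 (E-360, Velay, 239 kg, €58,543.05):
Base rate for E-360 is €7.56/kg.
Duty = 239 × €7.56 = €1,806.84.
Line 3 (C-115, Belistan, 2,035 units, €363,715.55):
Base rate for C-115 is €6.47/unit.
Origin Belistan is the FTA partner but C-115 is not on the preference list; base rate stands.
Duty = 2,035 × €6.47 = €13,166.45.
Line 4 (D-499, Vinay, 298 kg, €408.26):
Base rate for D-499 is €5.32/kg.
Duty = 298 × €5.32 = €1,585.36.
Total = €488,839.32 + €1,806.84 + €13,166.45 + €1,585.36 = €505,397.97.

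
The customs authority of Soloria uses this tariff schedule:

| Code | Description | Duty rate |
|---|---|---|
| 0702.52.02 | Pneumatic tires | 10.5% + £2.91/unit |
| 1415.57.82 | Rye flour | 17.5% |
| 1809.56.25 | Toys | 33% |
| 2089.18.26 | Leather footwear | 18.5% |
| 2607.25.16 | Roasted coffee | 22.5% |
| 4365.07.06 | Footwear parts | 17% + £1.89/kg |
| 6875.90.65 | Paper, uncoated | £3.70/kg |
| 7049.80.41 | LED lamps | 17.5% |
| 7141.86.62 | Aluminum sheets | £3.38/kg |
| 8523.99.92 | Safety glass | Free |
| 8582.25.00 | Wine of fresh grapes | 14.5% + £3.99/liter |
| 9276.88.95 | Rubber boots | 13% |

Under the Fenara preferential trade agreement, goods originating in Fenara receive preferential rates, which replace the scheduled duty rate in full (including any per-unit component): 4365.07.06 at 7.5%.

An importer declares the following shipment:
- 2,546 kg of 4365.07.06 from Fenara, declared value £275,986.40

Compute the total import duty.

Line 1 (4365.07.06, Fenara, 2,546 kg, £275,986.40):
Base rate for 4365.07.06 is 17% + £1.89/kg.
Origin Fenara qualifies under the Soloria–Fenara agreement and 4365.07.06 is covered: preferential rate 7.5% applies instead.
Duty = £275,986.40 × 7.5% = £20,698.98.

£20,698.98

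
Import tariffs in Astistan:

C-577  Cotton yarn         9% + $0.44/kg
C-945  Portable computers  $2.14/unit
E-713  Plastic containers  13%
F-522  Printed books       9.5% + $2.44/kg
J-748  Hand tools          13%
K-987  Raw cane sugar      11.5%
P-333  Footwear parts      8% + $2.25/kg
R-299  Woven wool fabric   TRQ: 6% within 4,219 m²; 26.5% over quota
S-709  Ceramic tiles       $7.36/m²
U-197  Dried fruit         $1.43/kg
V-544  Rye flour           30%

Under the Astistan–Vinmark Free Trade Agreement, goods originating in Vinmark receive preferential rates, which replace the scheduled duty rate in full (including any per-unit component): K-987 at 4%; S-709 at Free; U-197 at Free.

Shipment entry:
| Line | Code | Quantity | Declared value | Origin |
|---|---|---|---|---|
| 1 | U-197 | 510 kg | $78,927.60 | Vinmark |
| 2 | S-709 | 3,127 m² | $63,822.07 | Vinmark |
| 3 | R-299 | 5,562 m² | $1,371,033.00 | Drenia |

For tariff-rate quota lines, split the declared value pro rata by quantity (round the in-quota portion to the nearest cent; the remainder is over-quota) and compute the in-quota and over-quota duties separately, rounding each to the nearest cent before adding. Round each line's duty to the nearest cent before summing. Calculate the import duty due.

Line 1 (U-197, Vinmark, 510 kg, $78,927.60):
Base rate for U-197 is $1.43/kg.
Origin Vinmark qualifies under the Astistan–Vinmark agreement and U-197 is covered: preferential rate Free applies instead.
Duty = $78,927.60 × 0% = $0.00.
Line 2 (S-709, Vinmark, 3,127 m², $63,822.07):
Base rate for S-709 is $7.36/m².
Origin Vinmark qualifies under the Astistan–Vinmark agreement and S-709 is covered: preferential rate Free applies instead.
Duty = $63,822.07 × 0% = $0.00.
Line 3 (R-299, Drenia, 5,562 m², $1,371,033.00):
Code R-299 is under a tariff-rate quota (threshold 4,219 m²). In-quota: 4,219 m² at 6%; over-quota: 1,343 m² at 26.5%.
Pro-rata value split: in-quota = $1,371,033.00 × 4,219/5,562 = $1,039,983.50; over-quota = $1,371,033.00 − $1,039,983.50 = $331,049.50.
In-quota duty = $1,039,983.50 × 6% = $62,399.01. Over-quota duty = $331,049.50 × 26.5% = $87,728.12.
Line duty = $62,399.01 + $87,728.12 = $150,127.13.
Total = $0.00 + $0.00 + $150,127.13 = $150,127.13.

$150,127.13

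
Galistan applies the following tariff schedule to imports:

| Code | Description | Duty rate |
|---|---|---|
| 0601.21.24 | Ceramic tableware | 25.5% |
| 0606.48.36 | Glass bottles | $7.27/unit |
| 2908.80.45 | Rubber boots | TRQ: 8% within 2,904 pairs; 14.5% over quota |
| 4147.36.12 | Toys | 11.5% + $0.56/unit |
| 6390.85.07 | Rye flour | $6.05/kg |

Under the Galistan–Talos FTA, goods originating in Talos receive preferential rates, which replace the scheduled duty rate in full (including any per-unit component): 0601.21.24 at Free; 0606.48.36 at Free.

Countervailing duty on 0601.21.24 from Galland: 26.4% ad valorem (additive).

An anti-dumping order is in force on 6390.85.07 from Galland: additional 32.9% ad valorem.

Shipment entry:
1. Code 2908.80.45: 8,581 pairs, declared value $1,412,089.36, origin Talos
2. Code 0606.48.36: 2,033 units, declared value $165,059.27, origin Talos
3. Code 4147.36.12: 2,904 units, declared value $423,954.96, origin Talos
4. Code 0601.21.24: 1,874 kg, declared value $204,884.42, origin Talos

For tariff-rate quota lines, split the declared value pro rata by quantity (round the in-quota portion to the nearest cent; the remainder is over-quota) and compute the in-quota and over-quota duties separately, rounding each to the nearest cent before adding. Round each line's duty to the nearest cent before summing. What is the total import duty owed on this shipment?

$224,071.67

Line 1 (2908.80.45, Talos, 8,581 pairs, $1,412,089.36):
Code 2908.80.45 is under a tariff-rate quota (threshold 2,904 pairs). In-quota: 2,904 pairs at 8%; over-quota: 5,677 pairs at 14.5%.
Pro-rata value split: in-quota = $1,412,089.36 × 2,904/8,581 = $477,882.24; over-quota = $1,412,089.36 − $477,882.24 = $934,207.12.
In-quota duty = $477,882.24 × 8% = $38,230.58. Over-quota duty = $934,207.12 × 14.5% = $135,460.03.
Line duty = $38,230.58 + $135,460.03 = $173,690.61.
Line 2 (0606.48.36, Talos, 2,033 units, $165,059.27):
Base rate for 0606.48.36 is $7.27/unit.
Origin Talos qualifies under the Galistan–Talos agreement and 0606.48.36 is covered: preferential rate Free applies instead.
Duty = $165,059.27 × 0% = $0.00.
Line 3 (4147.36.12, Talos, 2,904 units, $423,954.96):
Base rate for 4147.36.12 is 11.5% + $0.56/unit.
Origin Talos is the FTA partner but 4147.36.12 is not on the preference list; base rate stands.
Duty = $423,954.96 × 11.5% + 2,904 × $0.56 = $50,381.06.
Line 4 (0601.21.24, Talos, 1,874 kg, $204,884.42):
Base rate for 0601.21.24 is 25.5%.
Origin Talos qualifies under the Galistan–Talos agreement and 0601.21.24 is covered: preferential rate Free applies instead.
The additional-duty order on 0601.21.24 targets Galland, not Talos; it does not apply.
Duty = $204,884.42 × 0% = $0.00.
Total = $173,690.61 + $0.00 + $50,381.06 + $0.00 = $224,071.67.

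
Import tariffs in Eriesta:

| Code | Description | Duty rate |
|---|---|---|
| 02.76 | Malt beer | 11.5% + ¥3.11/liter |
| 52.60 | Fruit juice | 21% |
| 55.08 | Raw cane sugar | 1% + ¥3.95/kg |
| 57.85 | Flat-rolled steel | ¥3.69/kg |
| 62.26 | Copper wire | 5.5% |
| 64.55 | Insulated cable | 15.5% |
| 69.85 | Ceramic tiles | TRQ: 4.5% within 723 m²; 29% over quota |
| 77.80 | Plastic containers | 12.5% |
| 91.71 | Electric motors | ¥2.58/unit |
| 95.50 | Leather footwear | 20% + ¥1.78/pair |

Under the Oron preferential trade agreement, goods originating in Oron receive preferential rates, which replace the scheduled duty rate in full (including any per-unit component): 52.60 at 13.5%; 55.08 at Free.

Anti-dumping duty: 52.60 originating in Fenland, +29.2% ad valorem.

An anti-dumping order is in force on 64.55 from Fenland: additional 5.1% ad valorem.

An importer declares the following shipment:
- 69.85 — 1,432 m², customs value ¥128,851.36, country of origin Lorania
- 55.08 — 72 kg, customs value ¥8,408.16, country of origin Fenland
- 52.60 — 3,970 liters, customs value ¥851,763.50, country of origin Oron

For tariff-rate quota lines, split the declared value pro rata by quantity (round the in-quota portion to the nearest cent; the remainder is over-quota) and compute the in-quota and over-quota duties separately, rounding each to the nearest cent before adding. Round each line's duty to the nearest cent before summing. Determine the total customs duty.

Line 1 (69.85, Lorania, 1,432 m², ¥128,851.36):
Code 69.85 is under a tariff-rate quota (threshold 723 m²). In-quota: 723 m² at 4.5%; over-quota: 709 m² at 29%.
Pro-rata value split: in-quota = ¥128,851.36 × 723/1,432 = ¥65,055.54; over-quota = ¥128,851.36 − ¥65,055.54 = ¥63,795.82.
In-quota duty = ¥65,055.54 × 4.5% = ¥2,927.50. Over-quota duty = ¥63,795.82 × 29% = ¥18,500.79.
Line duty = ¥2,927.50 + ¥18,500.79 = ¥21,428.29.
Line 2 (55.08, Fenland, 72 kg, ¥8,408.16):
Base rate for 55.08 is 1% + ¥3.95/kg.
55.08 has an FTA preferential rate, but origin Fenland is not Oron; base rate stands.
Duty = ¥8,408.16 × 1% + 72 × ¥3.95 = ¥368.48.
Line 3 (52.60, Oron, 3,970 liters, ¥851,763.50):
Base rate for 52.60 is 21%.
Origin Oron qualifies under the Eriesta–Oron agreement and 52.60 is covered: preferential rate 13.5% applies instead.
The additional-duty order on 52.60 targets Fenland, not Oron; it does not apply.
Duty = ¥851,763.50 × 13.5% = ¥114,988.07.
Total = ¥21,428.29 + ¥368.48 + ¥114,988.07 = ¥136,784.84.

¥136,784.84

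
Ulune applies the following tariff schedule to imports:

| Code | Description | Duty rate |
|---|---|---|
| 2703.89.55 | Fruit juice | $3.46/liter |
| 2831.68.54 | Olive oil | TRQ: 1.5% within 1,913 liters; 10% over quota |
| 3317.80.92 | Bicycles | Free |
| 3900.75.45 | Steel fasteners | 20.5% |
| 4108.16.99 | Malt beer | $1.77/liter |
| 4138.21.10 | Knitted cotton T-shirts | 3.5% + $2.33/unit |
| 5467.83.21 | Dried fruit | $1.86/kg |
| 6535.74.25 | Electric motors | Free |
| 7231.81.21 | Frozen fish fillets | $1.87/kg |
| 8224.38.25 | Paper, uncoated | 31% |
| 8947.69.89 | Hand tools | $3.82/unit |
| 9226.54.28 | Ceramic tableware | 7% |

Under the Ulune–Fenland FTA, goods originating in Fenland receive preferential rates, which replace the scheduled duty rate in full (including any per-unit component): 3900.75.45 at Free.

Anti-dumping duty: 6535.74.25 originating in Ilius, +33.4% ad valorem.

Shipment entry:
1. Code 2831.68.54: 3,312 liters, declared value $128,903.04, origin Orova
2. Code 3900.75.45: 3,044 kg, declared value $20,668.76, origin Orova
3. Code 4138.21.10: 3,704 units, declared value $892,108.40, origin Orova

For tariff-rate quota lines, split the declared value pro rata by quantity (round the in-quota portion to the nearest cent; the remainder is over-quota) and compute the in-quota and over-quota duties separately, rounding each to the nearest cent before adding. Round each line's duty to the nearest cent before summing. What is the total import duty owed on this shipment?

Line 1 (2831.68.54, Orova, 3,312 liters, $128,903.04):
Code 2831.68.54 is under a tariff-rate quota (threshold 1,913 liters). In-quota: 1,913 liters at 1.5%; over-quota: 1,399 liters at 10%.
Pro-rata value split: in-quota = $128,903.04 × 1,913/3,312 = $74,453.96; over-quota = $128,903.04 − $74,453.96 = $54,449.08.
In-quota duty = $74,453.96 × 1.5% = $1,116.81. Over-quota duty = $54,449.08 × 10% = $5,444.91.
Line duty = $1,116.81 + $5,444.91 = $6,561.72.
Line 2 (3900.75.45, Orova, 3,044 kg, $20,668.76):
Base rate for 3900.75.45 is 20.5%.
3900.75.45 has an FTA preferential rate, but origin Orova is not Fenland; base rate stands.
Duty = $20,668.76 × 20.5% = $4,237.10.
Line 3 (4138.21.10, Orova, 3,704 units, $892,108.40):
Base rate for 4138.21.10 is 3.5% + $2.33/unit.
Duty = $892,108.40 × 3.5% + 3,704 × $2.33 = $39,854.11.
Total = $6,561.72 + $4,237.10 + $39,854.11 = $50,652.93.

$50,652.93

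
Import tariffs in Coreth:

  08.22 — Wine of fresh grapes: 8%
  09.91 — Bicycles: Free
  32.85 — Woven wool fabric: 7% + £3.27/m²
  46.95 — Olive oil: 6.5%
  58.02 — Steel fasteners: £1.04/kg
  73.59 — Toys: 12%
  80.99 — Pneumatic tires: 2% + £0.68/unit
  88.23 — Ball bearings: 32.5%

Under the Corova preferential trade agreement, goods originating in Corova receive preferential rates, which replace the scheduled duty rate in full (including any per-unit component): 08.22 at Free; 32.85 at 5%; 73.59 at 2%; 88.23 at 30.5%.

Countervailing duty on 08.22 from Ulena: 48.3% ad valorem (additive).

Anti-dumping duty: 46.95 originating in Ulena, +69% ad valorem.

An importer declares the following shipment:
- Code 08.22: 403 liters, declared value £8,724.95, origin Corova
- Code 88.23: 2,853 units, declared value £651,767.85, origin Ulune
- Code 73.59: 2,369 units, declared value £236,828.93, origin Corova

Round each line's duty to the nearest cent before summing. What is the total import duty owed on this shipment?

Line 1 (08.22, Corova, 403 liters, £8,724.95):
Base rate for 08.22 is 8%.
Origin Corova qualifies under the Coreth–Corova agreement and 08.22 is covered: preferential rate Free applies instead.
The additional-duty order on 08.22 targets Ulena, not Corova; it does not apply.
Duty = £8,724.95 × 0% = £0.00.
Line 2 (88.23, Ulune, 2,853 units, £651,767.85):
Base rate for 88.23 is 32.5%.
88.23 has an FTA preferential rate, but origin Ulune is not Corova; base rate stands.
Duty = £651,767.85 × 32.5% = £211,824.55.
Line 3 (73.59, Corova, 2,369 units, £236,828.93):
Base rate for 73.59 is 12%.
Origin Corova qualifies under the Coreth–Corova agreement and 73.59 is covered: preferential rate 2% applies instead.
Duty = £236,828.93 × 2% = £4,736.58.
Total = £0.00 + £211,824.55 + £4,736.58 = £216,561.13.

£216,561.13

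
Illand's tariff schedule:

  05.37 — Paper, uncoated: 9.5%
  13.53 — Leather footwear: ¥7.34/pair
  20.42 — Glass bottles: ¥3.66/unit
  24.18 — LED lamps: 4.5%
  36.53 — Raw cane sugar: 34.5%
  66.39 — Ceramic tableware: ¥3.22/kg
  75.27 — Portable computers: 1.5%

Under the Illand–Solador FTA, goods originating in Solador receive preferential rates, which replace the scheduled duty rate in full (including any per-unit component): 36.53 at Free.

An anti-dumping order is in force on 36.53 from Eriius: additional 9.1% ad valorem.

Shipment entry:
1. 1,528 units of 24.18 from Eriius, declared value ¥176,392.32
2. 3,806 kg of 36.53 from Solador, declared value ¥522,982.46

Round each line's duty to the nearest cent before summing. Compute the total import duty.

Line 1 (24.18, Eriius, 1,528 units, ¥176,392.32):
Base rate for 24.18 is 4.5%.
Duty = ¥176,392.32 × 4.5% = ¥7,937.65.
Line 2 (36.53, Solador, 3,806 kg, ¥522,982.46):
Base rate for 36.53 is 34.5%.
Origin Solador qualifies under the Illand–Solador agreement and 36.53 is covered: preferential rate Free applies instead.
The additional-duty order on 36.53 targets Eriius, not Solador; it does not apply.
Duty = ¥522,982.46 × 0% = ¥0.00.
Total = ¥7,937.65 + ¥0.00 = ¥7,937.65.

¥7,937.65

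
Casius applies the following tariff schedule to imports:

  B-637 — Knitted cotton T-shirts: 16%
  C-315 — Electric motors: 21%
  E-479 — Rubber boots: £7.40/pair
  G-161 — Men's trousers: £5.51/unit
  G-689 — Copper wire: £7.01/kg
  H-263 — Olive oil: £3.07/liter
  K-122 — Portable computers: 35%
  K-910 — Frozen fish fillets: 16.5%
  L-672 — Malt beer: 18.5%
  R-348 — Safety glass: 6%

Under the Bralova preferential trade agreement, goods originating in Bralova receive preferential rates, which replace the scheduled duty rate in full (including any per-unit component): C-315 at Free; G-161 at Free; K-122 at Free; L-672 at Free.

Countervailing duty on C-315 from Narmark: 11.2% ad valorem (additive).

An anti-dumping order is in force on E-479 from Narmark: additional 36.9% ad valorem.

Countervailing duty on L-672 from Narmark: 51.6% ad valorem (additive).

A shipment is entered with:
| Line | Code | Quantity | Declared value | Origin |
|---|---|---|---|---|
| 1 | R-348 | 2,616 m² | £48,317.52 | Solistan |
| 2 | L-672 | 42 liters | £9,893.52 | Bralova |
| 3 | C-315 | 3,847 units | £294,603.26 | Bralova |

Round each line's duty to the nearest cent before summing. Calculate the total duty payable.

£2,899.05

Line 1 (R-348, Solistan, 2,616 m², £48,317.52):
Base rate for R-348 is 6%.
Duty = £48,317.52 × 6% = £2,899.05.
Line 2 (L-672, Bralova, 42 liters, £9,893.52):
Base rate for L-672 is 18.5%.
Origin Bralova qualifies under the Casius–Bralova agreement and L-672 is covered: preferential rate Free applies instead.
The additional-duty order on L-672 targets Narmark, not Bralova; it does not apply.
Duty = £9,893.52 × 0% = £0.00.
Line 3 (C-315, Bralova, 3,847 units, £294,603.26):
Base rate for C-315 is 21%.
Origin Bralova qualifies under the Casius–Bralova agreement and C-315 is covered: preferential rate Free applies instead.
The additional-duty order on C-315 targets Narmark, not Bralova; it does not apply.
Duty = £294,603.26 × 0% = £0.00.
Total = £2,899.05 + £0.00 + £0.00 = £2,899.05.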